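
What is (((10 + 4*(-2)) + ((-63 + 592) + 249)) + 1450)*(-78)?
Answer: -173940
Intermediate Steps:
(((10 + 4*(-2)) + ((-63 + 592) + 249)) + 1450)*(-78) = (((10 - 8) + (529 + 249)) + 1450)*(-78) = ((2 + 778) + 1450)*(-78) = (780 + 1450)*(-78) = 2230*(-78) = -173940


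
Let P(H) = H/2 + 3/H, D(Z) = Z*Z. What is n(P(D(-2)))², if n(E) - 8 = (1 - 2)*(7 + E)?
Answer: 49/16 ≈ 3.0625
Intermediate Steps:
D(Z) = Z²
P(H) = H/2 + 3/H (P(H) = H*(½) + 3/H = H/2 + 3/H)
n(E) = 1 - E (n(E) = 8 + (1 - 2)*(7 + E) = 8 - (7 + E) = 8 + (-7 - E) = 1 - E)
n(P(D(-2)))² = (1 - ((½)*(-2)² + 3/((-2)²)))² = (1 - ((½)*4 + 3/4))² = (1 - (2 + 3*(¼)))² = (1 - (2 + ¾))² = (1 - 1*11/4)² = (1 - 11/4)² = (-7/4)² = 49/16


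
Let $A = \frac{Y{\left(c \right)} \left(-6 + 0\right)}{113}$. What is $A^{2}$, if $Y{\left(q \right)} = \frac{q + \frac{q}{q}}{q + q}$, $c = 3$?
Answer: $\frac{16}{12769} \approx 0.001253$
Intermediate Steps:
$Y{\left(q \right)} = \frac{1 + q}{2 q}$ ($Y{\left(q \right)} = \frac{q + 1}{2 q} = \left(1 + q\right) \frac{1}{2 q} = \frac{1 + q}{2 q}$)
$A = - \frac{4}{113}$ ($A = \frac{\frac{1 + 3}{2 \cdot 3} \left(-6 + 0\right)}{113} = \frac{1}{2} \cdot \frac{1}{3} \cdot 4 \left(-6\right) \frac{1}{113} = \frac{2}{3} \left(-6\right) \frac{1}{113} = \left(-4\right) \frac{1}{113} = - \frac{4}{113} \approx -0.035398$)
$A^{2} = \left(- \frac{4}{113}\right)^{2} = \frac{16}{12769}$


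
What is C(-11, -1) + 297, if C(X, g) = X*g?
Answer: 308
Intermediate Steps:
C(-11, -1) + 297 = -11*(-1) + 297 = 11 + 297 = 308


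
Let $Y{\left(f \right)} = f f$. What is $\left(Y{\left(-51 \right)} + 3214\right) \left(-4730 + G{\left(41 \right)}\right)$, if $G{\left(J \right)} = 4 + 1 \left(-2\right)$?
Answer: $-27493320$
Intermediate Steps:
$G{\left(J \right)} = 2$ ($G{\left(J \right)} = 4 - 2 = 2$)
$Y{\left(f \right)} = f^{2}$
$\left(Y{\left(-51 \right)} + 3214\right) \left(-4730 + G{\left(41 \right)}\right) = \left(\left(-51\right)^{2} + 3214\right) \left(-4730 + 2\right) = \left(2601 + 3214\right) \left(-4728\right) = 5815 \left(-4728\right) = -27493320$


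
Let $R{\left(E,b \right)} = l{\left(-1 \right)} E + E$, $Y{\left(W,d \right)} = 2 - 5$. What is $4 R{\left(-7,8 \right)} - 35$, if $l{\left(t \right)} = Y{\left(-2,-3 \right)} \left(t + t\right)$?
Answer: $-231$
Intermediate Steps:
$Y{\left(W,d \right)} = -3$
$l{\left(t \right)} = - 6 t$ ($l{\left(t \right)} = - 3 \left(t + t\right) = - 3 \cdot 2 t = - 6 t$)
$R{\left(E,b \right)} = 7 E$ ($R{\left(E,b \right)} = \left(-6\right) \left(-1\right) E + E = 6 E + E = 7 E$)
$4 R{\left(-7,8 \right)} - 35 = 4 \cdot 7 \left(-7\right) - 35 = 4 \left(-49\right) - 35 = -196 - 35 = -231$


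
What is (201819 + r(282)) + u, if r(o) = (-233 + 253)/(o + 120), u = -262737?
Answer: -12244508/201 ≈ -60918.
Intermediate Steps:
r(o) = 20/(120 + o)
(201819 + r(282)) + u = (201819 + 20/(120 + 282)) - 262737 = (201819 + 20/402) - 262737 = (201819 + 20*(1/402)) - 262737 = (201819 + 10/201) - 262737 = 40565629/201 - 262737 = -12244508/201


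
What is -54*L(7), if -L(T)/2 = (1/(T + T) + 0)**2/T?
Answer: 27/343 ≈ 0.078717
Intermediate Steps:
L(T) = -1/(2*T**3) (L(T) = -2*(1/(T + T) + 0)**2/T = -2*(1/(2*T) + 0)**2/T = -2*(1/(2*T))**2/T = -2*1/(4*T**2)/T = -1/(2*T**3))
-54*L(7) = -(-27)/7**3 = -(-27)/343 = -54*(-1/686) = 27/343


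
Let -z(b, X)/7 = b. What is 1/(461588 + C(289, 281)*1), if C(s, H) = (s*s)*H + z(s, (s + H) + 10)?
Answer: 1/23928966 ≈ 4.1790e-8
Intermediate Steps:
z(b, X) = -7*b
C(s, H) = -7*s + H*s² (C(s, H) = (s*s)*H - 7*s = s²*H - 7*s = H*s² - 7*s = -7*s + H*s²)
1/(461588 + C(289, 281)*1) = 1/(461588 + (289*(-7 + 281*289))*1) = 1/(461588 + (289*(-7 + 81209))*1) = 1/(461588 + (289*81202)*1) = 1/(461588 + 23467378*1) = 1/(461588 + 23467378) = 1/23928966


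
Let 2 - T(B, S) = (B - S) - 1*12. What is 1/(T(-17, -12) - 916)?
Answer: -1/897 ≈ -0.0011148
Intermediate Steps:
T(B, S) = 14 + S - B (T(B, S) = 2 - ((B - S) - 1*12) = 2 - ((B - S) - 12) = 2 - (-12 + B - S) = 2 + (12 + S - B) = 14 + S - B)
1/(T(-17, -12) - 916) = 1/((14 - 12 - 1*(-17)) - 916) = 1/((14 - 12 + 17) - 916) = 1/(19 - 916) = 1/(-897) = -1/897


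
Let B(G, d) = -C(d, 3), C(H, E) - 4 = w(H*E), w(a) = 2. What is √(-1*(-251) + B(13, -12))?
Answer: 7*√5 ≈ 15.652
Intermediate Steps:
C(H, E) = 6 (C(H, E) = 4 + 2 = 6)
B(G, d) = -6 (B(G, d) = -1*6 = -6)
√(-1*(-251) + B(13, -12)) = √(-1*(-251) - 6) = √(251 - 6) = √245 = 7*√5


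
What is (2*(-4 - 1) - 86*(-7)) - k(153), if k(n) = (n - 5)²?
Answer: -21312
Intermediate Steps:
k(n) = (-5 + n)²
(2*(-4 - 1) - 86*(-7)) - k(153) = (2*(-4 - 1) - 86*(-7)) - (-5 + 153)² = (2*(-5) + 602) - 1*148² = (-10 + 602) - 1*21904 = 592 - 21904 = -21312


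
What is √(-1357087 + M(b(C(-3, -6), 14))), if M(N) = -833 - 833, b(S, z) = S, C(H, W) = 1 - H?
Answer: I*√1358753 ≈ 1165.7*I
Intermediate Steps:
M(N) = -1666
√(-1357087 + M(b(C(-3, -6), 14))) = √(-1357087 - 1666) = √(-1358753) = I*√1358753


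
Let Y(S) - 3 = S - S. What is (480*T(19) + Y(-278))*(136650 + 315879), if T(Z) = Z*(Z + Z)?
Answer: 156829807827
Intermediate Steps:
T(Z) = 2*Z**2 (T(Z) = Z*(2*Z) = 2*Z**2)
Y(S) = 3 (Y(S) = 3 + (S - S) = 3 + 0 = 3)
(480*T(19) + Y(-278))*(136650 + 315879) = (480*(2*19**2) + 3)*(136650 + 315879) = (480*(2*361) + 3)*452529 = (480*722 + 3)*452529 = (346560 + 3)*452529 = 346563*452529 = 156829807827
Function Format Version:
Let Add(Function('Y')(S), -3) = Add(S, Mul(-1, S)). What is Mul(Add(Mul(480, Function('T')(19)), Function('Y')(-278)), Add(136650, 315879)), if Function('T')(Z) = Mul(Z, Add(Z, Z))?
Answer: 156829807827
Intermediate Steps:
Function('T')(Z) = Mul(2, Pow(Z, 2)) (Function('T')(Z) = Mul(Z, Mul(2, Z)) = Mul(2, Pow(Z, 2)))
Function('Y')(S) = 3 (Function('Y')(S) = Add(3, Add(S, Mul(-1, S))) = Add(3, 0) = 3)
Mul(Add(Mul(480, Function('T')(19)), Function('Y')(-278)), Add(136650, 315879)) = Mul(Add(Mul(480, Mul(2, Pow(19, 2))), 3), Add(136650, 315879)) = Mul(Add(Mul(480, Mul(2, 361)), 3), 452529) = Mul(Add(Mul(480, 722), 3), 452529) = Mul(Add(346560, 3), 452529) = Mul(346563, 452529) = 156829807827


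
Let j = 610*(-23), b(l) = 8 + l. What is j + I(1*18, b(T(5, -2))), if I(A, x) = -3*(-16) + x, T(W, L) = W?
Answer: -13969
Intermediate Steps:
I(A, x) = 48 + x
j = -14030
j + I(1*18, b(T(5, -2))) = -14030 + (48 + (8 + 5)) = -14030 + (48 + 13) = -14030 + 61 = -13969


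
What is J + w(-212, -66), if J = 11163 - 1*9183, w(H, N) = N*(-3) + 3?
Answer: 2181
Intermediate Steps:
w(H, N) = 3 - 3*N (w(H, N) = -3*N + 3 = 3 - 3*N)
J = 1980 (J = 11163 - 9183 = 1980)
J + w(-212, -66) = 1980 + (3 - 3*(-66)) = 1980 + (3 + 198) = 1980 + 201 = 2181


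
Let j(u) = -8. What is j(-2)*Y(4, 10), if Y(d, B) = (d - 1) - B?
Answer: 56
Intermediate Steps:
Y(d, B) = -1 + d - B (Y(d, B) = (-1 + d) - B = -1 + d - B)
j(-2)*Y(4, 10) = -8*(-1 + 4 - 1*10) = -8*(-1 + 4 - 10) = -8*(-7) = 56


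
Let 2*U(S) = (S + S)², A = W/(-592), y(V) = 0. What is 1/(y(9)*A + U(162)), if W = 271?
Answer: 1/52488 ≈ 1.9052e-5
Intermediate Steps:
A = -271/592 (A = 271/(-592) = 271*(-1/592) = -271/592 ≈ -0.45777)
U(S) = 2*S² (U(S) = (S + S)²/2 = (2*S)²/2 = (4*S²)/2 = 2*S²)
1/(y(9)*A + U(162)) = 1/(0*(-271/592) + 2*162²) = 1/(0 + 2*26244) = 1/(0 + 52488) = 1/52488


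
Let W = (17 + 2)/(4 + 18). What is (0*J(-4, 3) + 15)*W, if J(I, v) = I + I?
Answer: 285/22 ≈ 12.955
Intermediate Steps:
J(I, v) = 2*I
W = 19/22 ≈ 0.86364
(0*J(-4, 3) + 15)*W = (0*(2*(-4)) + 15)*(19/22) = (0*(-8) + 15)*(19/22) = (0 + 15)*(19/22) = 15*(19/22) = 285/22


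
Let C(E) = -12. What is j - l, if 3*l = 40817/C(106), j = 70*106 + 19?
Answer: 308621/36 ≈ 8572.8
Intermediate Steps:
j = 7439 (j = 7420 + 19 = 7439)
l = -40817/36 (l = (40817/(-12))/3 = (40817*(-1/12))/3 = (⅓)*(-40817/12) = -40817/36 ≈ -1133.8)
j - l = 7439 - 1*(-40817/36) = 7439 + 40817/36 = 308621/36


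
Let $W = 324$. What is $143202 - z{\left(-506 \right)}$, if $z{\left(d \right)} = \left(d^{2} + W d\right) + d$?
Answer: $51616$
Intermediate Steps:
$z{\left(d \right)} = d^{2} + 325 d$ ($z{\left(d \right)} = \left(d^{2} + 324 d\right) + d = d^{2} + 325 d$)
$143202 - z{\left(-506 \right)} = 143202 - - 506 \left(325 - 506\right) = 143202 - \left(-506\right) \left(-181\right) = 143202 - 91586 = 51616$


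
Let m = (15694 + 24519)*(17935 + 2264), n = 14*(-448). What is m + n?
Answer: 812256115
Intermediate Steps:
n = -6272
m = 812262387 (m = 40213*20199 = 812262387)
m + n = 812262387 - 6272 = 812256115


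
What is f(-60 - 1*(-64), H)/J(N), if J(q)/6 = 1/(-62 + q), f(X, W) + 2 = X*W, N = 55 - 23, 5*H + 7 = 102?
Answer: -370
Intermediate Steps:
H = 19 (H = -7/5 + (⅕)*102 = -7/5 + 102/5 = 19)
N = 32
f(X, W) = -2 + W*X (f(X, W) = -2 + X*W = -2 + W*X)
J(q) = 6/(-62 + q)
f(-60 - 1*(-64), H)/J(N) = (-2 + 19*(-60 - 1*(-64)))/((6/(-62 + 32))) = (-2 + 19*(-60 + 64))/((6/(-30))) = (-2 + 19*4)/((6*(-1/30))) = (-2 + 76)/(-⅕) = 74*(-5) = -370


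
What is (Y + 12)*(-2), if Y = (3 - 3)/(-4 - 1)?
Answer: -24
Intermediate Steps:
Y = 0 (Y = 0/(-5) = 0*(-1/5) = 0)
(Y + 12)*(-2) = (0 + 12)*(-2) = 12*(-2) = -24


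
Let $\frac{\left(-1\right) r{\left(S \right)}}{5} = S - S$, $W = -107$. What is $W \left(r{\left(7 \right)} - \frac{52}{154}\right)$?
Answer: $\frac{2782}{77} \approx 36.13$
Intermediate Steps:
$r{\left(S \right)} = 0$ ($r{\left(S \right)} = - 5 \left(S - S\right) = \left(-5\right) 0 = 0$)
$W \left(r{\left(7 \right)} - \frac{52}{154}\right) = - 107 \left(0 - \frac{52}{154}\right) = - 107 \left(0 - \frac{26}{77}\right) = \left(-107\right) \left(- \frac{26}{77}\right) = \frac{2782}{77}$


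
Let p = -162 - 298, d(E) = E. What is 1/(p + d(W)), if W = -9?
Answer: -1/469 ≈ -0.0021322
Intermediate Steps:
p = -460
1/(p + d(W)) = 1/(-460 - 9) = 1/(-469) = -1/469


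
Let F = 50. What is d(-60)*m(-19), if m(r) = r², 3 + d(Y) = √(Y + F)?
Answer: -1083 + 361*I*√10 ≈ -1083.0 + 1141.6*I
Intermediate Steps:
d(Y) = -3 + √(50 + Y) (d(Y) = -3 + √(Y + 50) = -3 + √(50 + Y))
d(-60)*m(-19) = (-3 + √(50 - 60))*(-19)² = (-3 + √(-10))*361 = (-3 + I*√10)*361 = -1083 + 361*I*√10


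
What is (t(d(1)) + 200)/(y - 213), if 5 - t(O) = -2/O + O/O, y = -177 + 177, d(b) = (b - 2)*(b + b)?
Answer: -203/213 ≈ -0.95305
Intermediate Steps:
d(b) = 2*b*(-2 + b) (d(b) = (-2 + b)*(2*b) = 2*b*(-2 + b))
y = 0
t(O) = 4 + 2/O (t(O) = 5 - (-2/O + O/O) = 5 - (-2/O + 1) = 5 - (1 - 2/O) = 5 + (-1 + 2/O) = 4 + 2/O)
(t(d(1)) + 200)/(y - 213) = ((4 + 2/((2*1*(-2 + 1)))) + 200)/(0 - 213) = ((4 + 2/((2*1*(-1)))) + 200)/(-213) = ((4 + 2/(-2)) + 200)*(-1/213) = ((4 + 2*(-1/2)) + 200)*(-1/213) = ((4 - 1) + 200)*(-1/213) = (3 + 200)*(-1/213) = 203*(-1/213) = -203/213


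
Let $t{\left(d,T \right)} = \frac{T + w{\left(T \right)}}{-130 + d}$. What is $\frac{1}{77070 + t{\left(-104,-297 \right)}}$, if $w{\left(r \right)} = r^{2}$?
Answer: $\frac{13}{997026} \approx 1.3039 \cdot 10^{-5}$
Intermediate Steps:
$t{\left(d,T \right)} = \frac{T + T^{2}}{-130 + d}$
$\frac{1}{77070 + t{\left(-104,-297 \right)}} = \frac{1}{77070 - \frac{297 \left(1 - 297\right)}{-130 - 104}} = \frac{1}{77070 - 297 \frac{1}{-234} \left(-296\right)} = \frac{1}{77070 - \left(- \frac{33}{26}\right) \left(-296\right)} = \frac{1}{77070 - \frac{4884}{13}} = \frac{1}{\frac{997026}{13}} = \frac{13}{997026}$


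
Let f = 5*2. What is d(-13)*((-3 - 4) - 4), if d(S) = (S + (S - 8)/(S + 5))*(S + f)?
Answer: -2739/8 ≈ -342.38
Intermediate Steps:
f = 10
d(S) = (10 + S)*(S + (-8 + S)/(5 + S)) (d(S) = (S + (S - 8)/(S + 5))*(S + 10) = (S + (-8 + S)/(5 + S))*(10 + S) = (10 + S)*(S + (-8 + S)/(5 + S)))
d(-13)*((-3 - 4) - 4) = ((-80 + (-13)**3 + 16*(-13)**2 + 52*(-13))/(5 - 13))*((-3 - 4) - 4) = ((-80 - 2197 + 16*169 - 676)/(-8))*(-7 - 4) = -(-80 - 2197 + 2704 - 676)/8*(-11) = -1/8*(-249)*(-11) = (249/8)*(-11) = -2739/8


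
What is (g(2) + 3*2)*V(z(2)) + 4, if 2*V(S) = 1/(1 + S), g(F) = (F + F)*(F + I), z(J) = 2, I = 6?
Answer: 31/3 ≈ 10.333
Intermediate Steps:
g(F) = 2*F*(6 + F) (g(F) = (F + F)*(F + 6) = (2*F)*(6 + F) = 2*F*(6 + F))
V(S) = 1/(2*(1 + S))
(g(2) + 3*2)*V(z(2)) + 4 = (2*2*(6 + 2) + 3*2)*(1/(2*(1 + 2))) + 4 = (2*2*8 + 6)*((1/2)/3) + 4 = (32 + 6)*((1/2)*(1/3)) + 4 = 38*(1/6) + 4 = 19/3 + 4 = 31/3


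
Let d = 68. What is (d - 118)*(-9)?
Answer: 450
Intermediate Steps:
(d - 118)*(-9) = (68 - 118)*(-9) = -50*(-9) = 450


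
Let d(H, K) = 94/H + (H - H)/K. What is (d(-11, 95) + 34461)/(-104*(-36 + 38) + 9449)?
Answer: 378977/101651 ≈ 3.7282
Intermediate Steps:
d(H, K) = 94/H (d(H, K) = 94/H + 0/K = 94/H + 0 = 94/H)
(d(-11, 95) + 34461)/(-104*(-36 + 38) + 9449) = (94/(-11) + 34461)/(-104*(-36 + 38) + 9449) = (94*(-1/11) + 34461)/(-104*2 + 9449) = (-94/11 + 34461)/(-208 + 9449) = (378977/11)/9241 = (378977/11)*(1/9241) = 378977/101651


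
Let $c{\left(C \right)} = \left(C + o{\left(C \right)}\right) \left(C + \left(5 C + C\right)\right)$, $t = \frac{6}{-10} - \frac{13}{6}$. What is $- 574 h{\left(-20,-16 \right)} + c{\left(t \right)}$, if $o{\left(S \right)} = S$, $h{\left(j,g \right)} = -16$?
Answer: $\frac{4181023}{450} \approx 9291.2$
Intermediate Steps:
$t = - \frac{83}{30}$ ($t = 6 \left(- \frac{1}{10}\right) - \frac{13}{6} = - \frac{3}{5} - \frac{13}{6} = - \frac{83}{30} \approx -2.7667$)
$c{\left(C \right)} = 14 C^{2}$ ($c{\left(C \right)} = \left(C + C\right) \left(C + \left(5 C + C\right)\right) = 2 C \left(C + 6 C\right) = 2 C 7 C = 14 C^{2}$)
$- 574 h{\left(-20,-16 \right)} + c{\left(t \right)} = \left(-574\right) \left(-16\right) + 14 \left(- \frac{83}{30}\right)^{2} = 9184 + 14 \cdot \frac{6889}{900} = 9184 + \frac{48223}{450} = \frac{4181023}{450}$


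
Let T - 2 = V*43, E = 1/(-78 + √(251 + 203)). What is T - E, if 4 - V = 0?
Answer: 489849/2815 + √454/5630 ≈ 174.02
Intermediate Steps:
V = 4 (V = 4 - 1*0 = 4 + 0 = 4)
E = 1/(-78 + √454) ≈ -0.017639
T = 174 (T = 2 + 4*43 = 2 + 172 = 174)
T - E = 174 - (-39/2815 - √454/5630) = 174 + (39/2815 + √454/5630) = 489849/2815 + √454/5630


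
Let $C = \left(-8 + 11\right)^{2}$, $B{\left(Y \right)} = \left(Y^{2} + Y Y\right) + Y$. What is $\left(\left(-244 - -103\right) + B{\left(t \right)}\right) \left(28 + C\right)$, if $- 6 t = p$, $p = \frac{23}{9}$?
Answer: $- \frac{3804895}{729} \approx -5219.3$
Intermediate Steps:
$p = \frac{23}{9}$ ($p = 23 \cdot \frac{1}{9} = \frac{23}{9} \approx 2.5556$)
$t = - \frac{23}{54}$ ($t = \left(- \frac{1}{6}\right) \frac{23}{9} = - \frac{23}{54} \approx -0.42593$)
$B{\left(Y \right)} = Y + 2 Y^{2}$ ($B{\left(Y \right)} = \left(Y^{2} + Y^{2}\right) + Y = 2 Y^{2} + Y = Y + 2 Y^{2}$)
$C = 9$ ($C = 3^{2} = 9$)
$\left(\left(-244 - -103\right) + B{\left(t \right)}\right) \left(28 + C\right) = \left(\left(-244 - -103\right) - \frac{23 \left(1 + 2 \left(- \frac{23}{54}\right)\right)}{54}\right) \left(28 + 9\right) = \left(\left(-244 + 103\right) - \frac{23 \left(1 - \frac{23}{27}\right)}{54}\right) 37 = \left(-141 - \frac{46}{729}\right) 37 = \left(- \frac{102835}{729}\right) 37 = - \frac{3804895}{729}$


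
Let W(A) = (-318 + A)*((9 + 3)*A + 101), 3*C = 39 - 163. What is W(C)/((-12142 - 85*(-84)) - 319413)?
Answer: -12166/27807 ≈ -0.43752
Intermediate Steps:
C = -124/3 (C = (39 - 163)/3 = (⅓)*(-124) = -124/3 ≈ -41.333)
W(A) = (-318 + A)*(101 + 12*A) (W(A) = (-318 + A)*(12*A + 101) = (-318 + A)*(101 + 12*A))
W(C)/((-12142 - 85*(-84)) - 319413) = (-32118 - 3715*(-124/3) + 12*(-124/3)²)/((-12142 - 85*(-84)) - 319413) = (-32118 + 460660/3 + 12*(15376/9))/((-12142 + 7140) - 319413) = (-32118 + 460660/3 + 61504/3)/(-5002 - 319413) = (425810/3)/(-324415) = (425810/3)*(-1/324415) = -12166/27807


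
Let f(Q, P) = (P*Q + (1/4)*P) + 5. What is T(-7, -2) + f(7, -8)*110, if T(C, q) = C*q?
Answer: -5816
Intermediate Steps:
f(Q, P) = 5 + P/4 + P*Q (f(Q, P) = (P*Q + (1*(¼))*P) + 5 = (P*Q + P/4) + 5 = (P/4 + P*Q) + 5 = 5 + P/4 + P*Q)
T(-7, -2) + f(7, -8)*110 = -7*(-2) + (5 + (¼)*(-8) - 8*7)*110 = 14 + (5 - 2 - 56)*110 = 14 - 53*110 = 14 - 5830 = -5816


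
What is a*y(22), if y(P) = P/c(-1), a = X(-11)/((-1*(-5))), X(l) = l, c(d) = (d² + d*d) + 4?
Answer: -121/15 ≈ -8.0667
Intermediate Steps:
c(d) = 4 + 2*d² (c(d) = (d² + d²) + 4 = 2*d² + 4 = 4 + 2*d²)
a = -11/5 (a = -11/((-1*(-5))) = -11/5 ≈ -2.2000)
y(P) = P/6 (y(P) = P/(4 + 2*(-1)²) = P/(4 + 2*1) = P/(4 + 2) = P/6)
a*y(22) = -11*22/30 = -11/5*11/3 = -121/15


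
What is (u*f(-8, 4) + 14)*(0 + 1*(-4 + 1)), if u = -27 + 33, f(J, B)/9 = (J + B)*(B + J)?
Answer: -2634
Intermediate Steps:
f(J, B) = 9*(B + J)² (f(J, B) = 9*((J + B)*(B + J)) = 9*((B + J)*(B + J)) = 9*(B + J)²)
u = 6
(u*f(-8, 4) + 14)*(0 + 1*(-4 + 1)) = (6*(9*(4 - 8)²) + 14)*(0 + 1*(-4 + 1)) = (6*(9*(-4)²) + 14)*(0 + 1*(-3)) = (6*(9*16) + 14)*(0 - 3) = (6*144 + 14)*(-3) = (864 + 14)*(-3) = 878*(-3) = -2634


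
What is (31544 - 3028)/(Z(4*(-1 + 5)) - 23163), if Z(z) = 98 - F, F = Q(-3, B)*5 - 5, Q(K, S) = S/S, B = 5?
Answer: -28516/23065 ≈ -1.2363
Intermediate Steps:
Q(K, S) = 1
F = 0 (F = 1*5 - 5 = 5 - 5 = 0)
Z(z) = 98 (Z(z) = 98 - 1*0 = 98 + 0 = 98)
(31544 - 3028)/(Z(4*(-1 + 5)) - 23163) = (31544 - 3028)/(98 - 23163) = 28516/(-23065) = 28516*(-1/23065) = -28516/23065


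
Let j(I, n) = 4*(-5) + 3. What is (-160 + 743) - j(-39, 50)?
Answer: 600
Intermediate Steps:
j(I, n) = -17 (j(I, n) = -20 + 3 = -17)
(-160 + 743) - j(-39, 50) = (-160 + 743) - 1*(-17) = 583 + 17 = 600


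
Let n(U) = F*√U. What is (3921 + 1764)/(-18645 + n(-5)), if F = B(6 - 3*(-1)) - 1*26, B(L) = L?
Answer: -21199365/69527494 + 19329*I*√5/69527494 ≈ -0.30491 + 0.00062164*I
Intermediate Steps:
F = -17 (F = (6 - 3*(-1)) - 1*26 = (6 + 3) - 26 = 9 - 26 = -17)
n(U) = -17*√U
(3921 + 1764)/(-18645 + n(-5)) = (3921 + 1764)/(-18645 - 17*I*√5) = 5685/(-18645 - 17*I*√5)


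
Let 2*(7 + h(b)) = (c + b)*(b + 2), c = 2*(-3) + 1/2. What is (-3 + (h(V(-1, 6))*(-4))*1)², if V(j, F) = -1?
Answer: 1444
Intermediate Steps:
c = -11/2 (c = -6 + ½ = -11/2 ≈ -5.5000)
h(b) = -7 + (2 + b)*(-11/2 + b)/2 (h(b) = -7 + ((-11/2 + b)*(b + 2))/2 = -7 + ((-11/2 + b)*(2 + b))/2 = -7 + ((2 + b)*(-11/2 + b))/2 = -7 + (2 + b)*(-11/2 + b)/2)
(-3 + (h(V(-1, 6))*(-4))*1)² = (-3 + ((-25/2 + (½)*(-1)² - 7/4*(-1))*(-4))*1)² = (-3 + ((-25/2 + (½)*1 + 7/4)*(-4))*1)² = (-3 + ((-25/2 + ½ + 7/4)*(-4))*1)² = (-3 - 41/4*(-4)*1)² = (-3 + 41*1)² = (-3 + 41)² = 38² = 1444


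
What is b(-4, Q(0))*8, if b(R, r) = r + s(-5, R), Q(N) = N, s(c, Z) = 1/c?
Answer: -8/5 ≈ -1.6000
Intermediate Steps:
b(R, r) = -⅕ + r (b(R, r) = r + 1/(-5) = r - ⅕ = -⅕ + r)
b(-4, Q(0))*8 = (-⅕ + 0)*8 = -⅕*8 = -8/5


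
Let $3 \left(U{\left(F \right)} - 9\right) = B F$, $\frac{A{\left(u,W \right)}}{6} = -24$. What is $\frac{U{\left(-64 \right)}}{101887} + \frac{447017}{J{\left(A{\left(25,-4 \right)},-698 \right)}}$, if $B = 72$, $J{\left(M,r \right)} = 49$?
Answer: $\frac{45545146256}{4992463} \approx 9122.8$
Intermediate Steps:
$A{\left(u,W \right)} = -144$ ($A{\left(u,W \right)} = 6 \left(-24\right) = -144$)
$U{\left(F \right)} = 9 + 24 F$ ($U{\left(F \right)} = 9 + \frac{72 F}{3} = 9 + 24 F$)
$\frac{U{\left(-64 \right)}}{101887} + \frac{447017}{J{\left(A{\left(25,-4 \right)},-698 \right)}} = \frac{9 + 24 \left(-64\right)}{101887} + \frac{447017}{49} = \left(9 - 1536\right) \frac{1}{101887} + 447017 \cdot \frac{1}{49} = \left(-1527\right) \frac{1}{101887} + \frac{447017}{49} = - \frac{1527}{101887} + \frac{447017}{49} = \frac{45545146256}{4992463}$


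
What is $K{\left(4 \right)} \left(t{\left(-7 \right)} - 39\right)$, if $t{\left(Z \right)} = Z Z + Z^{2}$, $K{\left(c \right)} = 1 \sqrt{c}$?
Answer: $118$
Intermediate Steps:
$K{\left(c \right)} = \sqrt{c}$
$t{\left(Z \right)} = 2 Z^{2}$ ($t{\left(Z \right)} = Z^{2} + Z^{2} = 2 Z^{2}$)
$K{\left(4 \right)} \left(t{\left(-7 \right)} - 39\right) = \sqrt{4} \left(2 \left(-7\right)^{2} - 39\right) = 2 \left(2 \cdot 49 - 39\right) = 2 \left(98 - 39\right) = 2 \cdot 59 = 118$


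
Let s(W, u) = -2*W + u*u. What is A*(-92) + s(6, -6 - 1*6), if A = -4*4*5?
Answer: 7492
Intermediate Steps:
A = -80 (A = -16*5 = -80)
s(W, u) = u**2 - 2*W (s(W, u) = -2*W + u**2 = u**2 - 2*W)
A*(-92) + s(6, -6 - 1*6) = -80*(-92) + ((-6 - 1*6)**2 - 2*6) = 7360 + ((-6 - 6)**2 - 12) = 7360 + ((-12)**2 - 12) = 7360 + (144 - 12) = 7360 + 132 = 7492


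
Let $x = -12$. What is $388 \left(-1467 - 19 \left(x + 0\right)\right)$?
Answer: $-480732$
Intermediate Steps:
$388 \left(-1467 - 19 \left(x + 0\right)\right) = 388 \left(-1467 - 19 \left(-12 + 0\right)\right) = 388 \left(-1467 - -228\right) = 388 \left(-1467 + 228\right) = 388 \left(-1239\right) = -480732$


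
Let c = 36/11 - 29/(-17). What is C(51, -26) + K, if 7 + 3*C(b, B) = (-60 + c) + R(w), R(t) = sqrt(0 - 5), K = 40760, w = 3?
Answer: 7618254/187 + I*sqrt(5)/3 ≈ 40739.0 + 0.74536*I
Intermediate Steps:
R(t) = I*sqrt(5) (R(t) = sqrt(-5) = I*sqrt(5))
c = 931/187 (c = 36*(1/11) - 29*(-1/17) = 36/11 + 29/17 = 931/187 ≈ 4.9786)
C(b, B) = -3866/187 + I*sqrt(5)/3 (C(b, B) = -7/3 + ((-60 + 931/187) + I*sqrt(5))/3 = -7/3 + (-10289/187 + I*sqrt(5))/3 = -7/3 + (-10289/561 + I*sqrt(5)/3) = -3866/187 + I*sqrt(5)/3)
C(51, -26) + K = (-3866/187 + I*sqrt(5)/3) + 40760 = 7618254/187 + I*sqrt(5)/3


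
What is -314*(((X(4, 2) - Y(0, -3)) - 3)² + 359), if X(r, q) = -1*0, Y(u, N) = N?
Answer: -112726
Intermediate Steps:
X(r, q) = 0
-314*(((X(4, 2) - Y(0, -3)) - 3)² + 359) = -314*(((0 - 1*(-3)) - 3)² + 359) = -314*(((0 + 3) - 3)² + 359) = -314*((3 - 3)² + 359) = -314*(0² + 359) = -314*(0 + 359) = -314*359 = -112726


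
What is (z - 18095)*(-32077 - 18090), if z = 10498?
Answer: 381118699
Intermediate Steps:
(z - 18095)*(-32077 - 18090) = (10498 - 18095)*(-32077 - 18090) = -7597*(-50167) = 381118699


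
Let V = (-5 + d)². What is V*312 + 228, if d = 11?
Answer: 11460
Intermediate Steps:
V = 36 (V = (-5 + 11)² = 6² = 36)
V*312 + 228 = 36*312 + 228 = 11232 + 228 = 11460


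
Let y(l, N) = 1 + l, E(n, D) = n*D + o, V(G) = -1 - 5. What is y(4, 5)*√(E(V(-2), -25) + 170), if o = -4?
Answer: 10*√79 ≈ 88.882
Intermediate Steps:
V(G) = -6
E(n, D) = -4 + D*n (E(n, D) = n*D - 4 = D*n - 4 = -4 + D*n)
y(4, 5)*√(E(V(-2), -25) + 170) = (1 + 4)*√((-4 - 25*(-6)) + 170) = 5*√((-4 + 150) + 170) = 5*√(146 + 170) = 5*√316 = 5*(2*√79) = 10*√79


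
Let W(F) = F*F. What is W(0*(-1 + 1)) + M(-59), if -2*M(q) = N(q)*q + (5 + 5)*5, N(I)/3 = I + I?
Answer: -10468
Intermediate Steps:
N(I) = 6*I (N(I) = 3*(I + I) = 3*(2*I) = 6*I)
W(F) = F**2
M(q) = -25 - 3*q**2 (M(q) = -((6*q)*q + (5 + 5)*5)/2 = -(6*q**2 + 10*5)/2 = -(6*q**2 + 50)/2 = -(50 + 6*q**2)/2 = -25 - 3*q**2)
W(0*(-1 + 1)) + M(-59) = (0*(-1 + 1))**2 + (-25 - 3*(-59)**2) = (0*0)**2 + (-25 - 3*3481) = 0**2 + (-25 - 10443) = 0 - 10468 = -10468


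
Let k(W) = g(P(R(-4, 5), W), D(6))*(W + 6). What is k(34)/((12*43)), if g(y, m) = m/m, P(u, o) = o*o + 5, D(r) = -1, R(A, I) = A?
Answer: 10/129 ≈ 0.077519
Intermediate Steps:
P(u, o) = 5 + o**2 (P(u, o) = o**2 + 5 = 5 + o**2)
g(y, m) = 1
k(W) = 6 + W (k(W) = 1*(W + 6) = 1*(6 + W) = 6 + W)
k(34)/((12*43)) = (6 + 34)/((12*43)) = 40/516 = 40*(1/516) = 10/129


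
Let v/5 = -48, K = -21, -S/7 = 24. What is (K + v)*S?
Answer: 43848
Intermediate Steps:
S = -168 (S = -7*24 = -168)
v = -240 (v = 5*(-48) = -240)
(K + v)*S = (-21 - 240)*(-168) = -261*(-168) = 43848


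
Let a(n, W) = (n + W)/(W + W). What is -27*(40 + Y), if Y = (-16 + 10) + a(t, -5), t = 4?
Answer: -9207/10 ≈ -920.70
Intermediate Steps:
a(n, W) = (W + n)/(2*W) (a(n, W) = (W + n)/((2*W)) = (W + n)*(1/(2*W)) = (W + n)/(2*W))
Y = -59/10 (Y = (-16 + 10) + (1/2)*(-5 + 4)/(-5) = -6 + (1/2)*(-1/5)*(-1) = -6 + 1/10 = -59/10 ≈ -5.9000)
-27*(40 + Y) = -27*(40 - 59/10) = -27*341/10 = -9207/10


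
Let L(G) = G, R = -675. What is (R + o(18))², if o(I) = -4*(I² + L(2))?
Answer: 3916441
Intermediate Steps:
o(I) = -8 - 4*I² (o(I) = -4*(I² + 2) = -4*(2 + I²) = -8 - 4*I²)
(R + o(18))² = (-675 + (-8 - 4*18²))² = (-675 + (-8 - 4*324))² = (-675 + (-8 - 1296))² = (-675 - 1304)² = (-1979)² = 3916441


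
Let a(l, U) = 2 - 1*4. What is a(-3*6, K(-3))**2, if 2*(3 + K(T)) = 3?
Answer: 4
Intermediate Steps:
K(T) = -3/2 (K(T) = -3 + (1/2)*3 = -3 + 3/2 = -3/2)
a(l, U) = -2 (a(l, U) = 2 - 4 = -2)
a(-3*6, K(-3))**2 = (-2)**2 = 4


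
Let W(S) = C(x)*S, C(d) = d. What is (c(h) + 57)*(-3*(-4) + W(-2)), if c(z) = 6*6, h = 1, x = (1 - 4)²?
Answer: -558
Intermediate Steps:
x = 9 (x = (-3)² = 9)
W(S) = 9*S
c(z) = 36
(c(h) + 57)*(-3*(-4) + W(-2)) = (36 + 57)*(-3*(-4) + 9*(-2)) = 93*(12 - 18) = 93*(-6) = -558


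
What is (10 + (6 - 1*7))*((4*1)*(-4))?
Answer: -144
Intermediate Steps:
(10 + (6 - 1*7))*((4*1)*(-4)) = (10 + (6 - 7))*(4*(-4)) = (10 - 1)*(-16) = 9*(-16) = -144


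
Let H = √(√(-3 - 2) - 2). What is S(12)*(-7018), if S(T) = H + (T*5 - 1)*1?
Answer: -414062 - 7018*√(-2 + I*√5) ≈ -4.1902e+5 - 11096.0*I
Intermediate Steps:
H = √(-2 + I*√5) (H = √(√(-5) - 2) = √(I*√5 - 2) = √(-2 + I*√5) ≈ 0.70711 + 1.5811*I)
S(T) = -1 + √(-2 + I*√5) + 5*T (S(T) = √(-2 + I*√5) + (T*5 - 1)*1 = √(-2 + I*√5) + (5*T - 1)*1 = √(-2 + I*√5) + (-1 + 5*T)*1 = √(-2 + I*√5) + (-1 + 5*T) = -1 + √(-2 + I*√5) + 5*T)
S(12)*(-7018) = (-1 + √(-2 + I*√5) + 5*12)*(-7018) = (-1 + √(-2 + I*√5) + 60)*(-7018) = (59 + √(-2 + I*√5))*(-7018) = -414062 - 7018*√(-2 + I*√5)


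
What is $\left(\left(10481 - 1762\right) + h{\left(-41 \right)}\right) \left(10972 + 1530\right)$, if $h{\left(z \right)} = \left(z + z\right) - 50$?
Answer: $107354674$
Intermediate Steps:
$h{\left(z \right)} = -50 + 2 z$ ($h{\left(z \right)} = 2 z - 50 = -50 + 2 z$)
$\left(\left(10481 - 1762\right) + h{\left(-41 \right)}\right) \left(10972 + 1530\right) = \left(\left(10481 - 1762\right) + \left(-50 + 2 \left(-41\right)\right)\right) \left(10972 + 1530\right) = \left(\left(10481 - 1762\right) - 132\right) 12502 = \left(8719 - 132\right) 12502 = 8587 \cdot 12502 = 107354674$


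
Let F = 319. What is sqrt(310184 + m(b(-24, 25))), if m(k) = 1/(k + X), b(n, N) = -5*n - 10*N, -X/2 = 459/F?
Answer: sqrt(139330193936581)/21194 ≈ 556.94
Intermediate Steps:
X = -918/319 ≈ -2.8777
b(n, N) = -10*N - 5*n
m(k) = 1/(-918/319 + k) (m(k) = 1/(k - 918/319) = 1/(-918/319 + k))
sqrt(310184 + m(b(-24, 25))) = sqrt(310184 + 319/(-918 + 319*(-10*25 - 5*(-24)))) = sqrt(310184 + 319/(-918 + 319*(-250 + 120))) = sqrt(310184 + 319/(-918 + 319*(-130))) = sqrt(310184 + 319/(-918 - 41470)) = sqrt(310184 + 319/(-42388)) = sqrt(310184 + 319*(-1/42388)) = sqrt(310184 - 319/42388) = sqrt(13148079073/42388) = sqrt(139330193936581)/21194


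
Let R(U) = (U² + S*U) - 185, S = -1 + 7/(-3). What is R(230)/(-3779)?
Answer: -155845/11337 ≈ -13.747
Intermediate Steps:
S = -10/3 (S = -1 - ⅓*7 = -1 - 7/3 = -10/3 ≈ -3.3333)
R(U) = -185 + U² - 10*U/3 (R(U) = (U² - 10*U/3) - 185 = -185 + U² - 10*U/3)
R(230)/(-3779) = (-185 + 230² - 10/3*230)/(-3779) = (-185 + 52900 - 2300/3)*(-1/3779) = (155845/3)*(-1/3779) = -155845/11337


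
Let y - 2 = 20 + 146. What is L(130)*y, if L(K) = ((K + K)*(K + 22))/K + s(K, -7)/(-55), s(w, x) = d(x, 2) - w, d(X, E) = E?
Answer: 2830464/55 ≈ 51463.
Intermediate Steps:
s(w, x) = 2 - w
L(K) = 2418/55 + 111*K/55 (L(K) = ((K + K)*(K + 22))/K + (2 - K)/(-55) = ((2*K)*(22 + K))/K + (2 - K)*(-1/55) = (2*K*(22 + K))/K + (-2/55 + K/55) = (44 + 2*K) + (-2/55 + K/55) = 2418/55 + 111*K/55)
y = 168 (y = 2 + (20 + 146) = 2 + 166 = 168)
L(130)*y = (2418/55 + (111/55)*130)*168 = (2418/55 + 2886/11)*168 = (16848/55)*168 = 2830464/55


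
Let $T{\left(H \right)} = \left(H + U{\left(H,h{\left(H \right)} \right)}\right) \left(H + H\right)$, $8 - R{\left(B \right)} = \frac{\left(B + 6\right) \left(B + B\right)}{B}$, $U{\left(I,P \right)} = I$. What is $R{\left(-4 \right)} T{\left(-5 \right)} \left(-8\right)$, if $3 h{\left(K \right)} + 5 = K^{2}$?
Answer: $-3200$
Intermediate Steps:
$h{\left(K \right)} = - \frac{5}{3} + \frac{K^{2}}{3}$
$R{\left(B \right)} = -4 - 2 B$ ($R{\left(B \right)} = 8 - \frac{\left(B + 6\right) \left(B + B\right)}{B} = 8 - \frac{\left(6 + B\right) 2 B}{B} = 8 - \frac{2 B \left(6 + B\right)}{B} = 8 - \left(12 + 2 B\right) = -4 - 2 B$)
$T{\left(H \right)} = 4 H^{2}$ ($T{\left(H \right)} = \left(H + H\right) \left(H + H\right) = 2 H 2 H = 4 H^{2}$)
$R{\left(-4 \right)} T{\left(-5 \right)} \left(-8\right) = \left(-4 - -8\right) 4 \left(-5\right)^{2} \left(-8\right) = \left(-4 + 8\right) 4 \cdot 25 \left(-8\right) = 4 \cdot 100 \left(-8\right) = 400 \left(-8\right) = -3200$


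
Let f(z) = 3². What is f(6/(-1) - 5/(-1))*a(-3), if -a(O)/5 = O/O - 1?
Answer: 0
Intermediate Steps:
a(O) = 0 (a(O) = -5*(O/O - 1) = -5*(1 - 1) = -5*0 = 0)
f(z) = 9
f(6/(-1) - 5/(-1))*a(-3) = 9*0 = 0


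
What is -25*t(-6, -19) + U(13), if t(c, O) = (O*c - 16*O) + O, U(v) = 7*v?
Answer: -9884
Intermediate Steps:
t(c, O) = -15*O + O*c (t(c, O) = (-16*O + O*c) + O = -15*O + O*c)
-25*t(-6, -19) + U(13) = -(-475)*(-15 - 6) + 7*13 = -(-475)*(-21) + 91 = -25*399 + 91 = -9975 + 91 = -9884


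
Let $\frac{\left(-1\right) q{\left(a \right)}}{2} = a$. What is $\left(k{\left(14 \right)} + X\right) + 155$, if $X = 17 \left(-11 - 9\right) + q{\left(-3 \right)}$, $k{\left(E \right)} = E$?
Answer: $-165$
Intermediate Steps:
$q{\left(a \right)} = - 2 a$
$X = -334$ ($X = 17 \left(-11 - 9\right) - -6 = 17 \left(-20\right) + 6 = -340 + 6 = -334$)
$\left(k{\left(14 \right)} + X\right) + 155 = \left(14 - 334\right) + 155 = -320 + 155 = -165$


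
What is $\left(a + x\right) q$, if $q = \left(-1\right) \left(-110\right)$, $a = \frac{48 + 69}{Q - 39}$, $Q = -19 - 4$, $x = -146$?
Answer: $- \frac{504295}{31} \approx -16268.0$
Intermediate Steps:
$Q = -23$
$a = - \frac{117}{62}$ ($a = \frac{48 + 69}{-23 - 39} = \frac{117}{-62} = 117 \left(- \frac{1}{62}\right) = - \frac{117}{62} \approx -1.8871$)
$q = 110$
$\left(a + x\right) q = \left(- \frac{117}{62} - 146\right) 110 = \left(- \frac{9169}{62}\right) 110 = - \frac{504295}{31}$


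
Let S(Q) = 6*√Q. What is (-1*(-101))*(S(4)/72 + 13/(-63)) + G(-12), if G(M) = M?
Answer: -2017/126 ≈ -16.008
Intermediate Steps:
(-1*(-101))*(S(4)/72 + 13/(-63)) + G(-12) = (-1*(-101))*((6*√4)/72 + 13/(-63)) - 12 = 101*((6*2)*(1/72) + 13*(-1/63)) - 12 = 101*(12*(1/72) - 13/63) - 12 = 101*(⅙ - 13/63) - 12 = 101*(-5/126) - 12 = -505/126 - 12 = -2017/126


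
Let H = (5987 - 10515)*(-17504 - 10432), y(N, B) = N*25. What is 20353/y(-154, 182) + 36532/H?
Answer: -321799495903/60875337600 ≈ -5.2862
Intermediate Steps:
y(N, B) = 25*N
H = 126494208 (H = -4528*(-27936) = 126494208)
20353/y(-154, 182) + 36532/H = 20353/((25*(-154))) + 36532/126494208 = 20353/(-3850) + 36532*(1/126494208) = 20353*(-1/3850) + 9133/31623552 = -20353/3850 + 9133/31623552 = -321799495903/60875337600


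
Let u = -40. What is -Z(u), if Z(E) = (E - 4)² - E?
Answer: -1976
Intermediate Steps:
Z(E) = (-4 + E)² - E
-Z(u) = -((-4 - 40)² - 1*(-40)) = -((-44)² + 40) = -(1936 + 40) = -1*1976 = -1976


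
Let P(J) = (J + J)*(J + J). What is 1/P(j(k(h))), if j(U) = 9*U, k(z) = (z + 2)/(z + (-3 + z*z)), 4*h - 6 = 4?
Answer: 529/104976 ≈ 0.0050392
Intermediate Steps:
h = 5/2 (h = 3/2 + (¼)*4 = 3/2 + 1 = 5/2 ≈ 2.5000)
k(z) = (2 + z)/(-3 + z + z²) (k(z) = (2 + z)/(z + (-3 + z²)) = (2 + z)/(-3 + z + z²))
P(J) = 4*J² (P(J) = (2*J)*(2*J) = 4*J²)
1/P(j(k(h))) = 1/(4*(9*((2 + 5/2)/(-3 + 5/2 + (5/2)²)))²) = 1/(4*(9*((9/2)/(-3 + 5/2 + 25/4)))²) = 1/(4*(9*((9/2)/(23/4)))²) = 1/(4*(9*((4/23)*(9/2)))²) = 1/(4*(9*(18/23))²) = 1/(4*(162/23)²) = 1/(4*(26244/529)) = 1/(104976/529) = 529/104976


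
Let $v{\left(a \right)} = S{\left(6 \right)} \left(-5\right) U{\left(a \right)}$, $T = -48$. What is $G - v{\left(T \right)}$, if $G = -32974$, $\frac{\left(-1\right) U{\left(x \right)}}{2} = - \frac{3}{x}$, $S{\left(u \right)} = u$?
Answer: $- \frac{131911}{4} \approx -32978.0$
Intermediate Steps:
$U{\left(x \right)} = \frac{6}{x}$ ($U{\left(x \right)} = - 2 \left(- \frac{3}{x}\right) = \frac{6}{x}$)
$v{\left(a \right)} = - \frac{180}{a}$ ($v{\left(a \right)} = 6 \left(-5\right) \frac{6}{a} = - 30 \frac{6}{a} = - \frac{180}{a}$)
$G - v{\left(T \right)} = -32974 - - \frac{180}{-48} = -32974 - \left(-180\right) \left(- \frac{1}{48}\right) = -32974 - \frac{15}{4} = - \frac{131911}{4}$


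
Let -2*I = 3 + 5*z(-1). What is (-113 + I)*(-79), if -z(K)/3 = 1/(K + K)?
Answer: 37367/4 ≈ 9341.8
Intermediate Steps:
z(K) = -3/(2*K) (z(K) = -3/(K + K) = -3*1/(2*K) = -3/(2*K))
I = -21/4 (I = -(3 + 5*(-3/2/(-1)))/2 = -(3 + 5*(-3/2*(-1)))/2 = -(3 + 5*(3/2))/2 = -(3 + 15/2)/2 = -1/2*21/2 = -21/4 ≈ -5.2500)
(-113 + I)*(-79) = (-113 - 21/4)*(-79) = -473/4*(-79) = 37367/4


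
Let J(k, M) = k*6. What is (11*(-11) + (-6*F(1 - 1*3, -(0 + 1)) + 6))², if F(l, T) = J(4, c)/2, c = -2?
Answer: 34969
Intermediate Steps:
J(k, M) = 6*k
F(l, T) = 12 (F(l, T) = (6*4)/2 = 24*(½) = 12)
(11*(-11) + (-6*F(1 - 1*3, -(0 + 1)) + 6))² = (11*(-11) + (-6*12 + 6))² = (-121 + (-72 + 6))² = (-121 - 66)² = (-187)² = 34969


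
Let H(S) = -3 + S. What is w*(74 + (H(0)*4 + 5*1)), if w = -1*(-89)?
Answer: 5963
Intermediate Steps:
w = 89
w*(74 + (H(0)*4 + 5*1)) = 89*(74 + ((-3 + 0)*4 + 5*1)) = 89*(74 + (-3*4 + 5)) = 89*(74 + (-12 + 5)) = 89*(74 - 7) = 89*67 = 5963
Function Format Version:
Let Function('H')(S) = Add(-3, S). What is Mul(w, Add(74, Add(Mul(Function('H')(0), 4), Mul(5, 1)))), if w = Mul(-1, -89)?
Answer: 5963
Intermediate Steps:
w = 89
Mul(w, Add(74, Add(Mul(Function('H')(0), 4), Mul(5, 1)))) = Mul(89, Add(74, Add(Mul(Add(-3, 0), 4), Mul(5, 1)))) = Mul(89, Add(74, Add(Mul(-3, 4), 5))) = Mul(89, Add(74, Add(-12, 5))) = Mul(89, Add(74, -7)) = Mul(89, 67) = 5963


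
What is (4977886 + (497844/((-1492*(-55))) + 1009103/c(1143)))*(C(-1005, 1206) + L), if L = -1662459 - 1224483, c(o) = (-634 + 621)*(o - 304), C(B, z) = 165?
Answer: -3215344231144262775024/223757105 ≈ -1.4370e+13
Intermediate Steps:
c(o) = 3952 - 13*o (c(o) = -13*(-304 + o) = 3952 - 13*o)
L = -2886942
(4977886 + (497844/((-1492*(-55))) + 1009103/c(1143)))*(C(-1005, 1206) + L) = (4977886 + (497844/((-1492*(-55))) + 1009103/(3952 - 13*1143)))*(165 - 2886942) = (4977886 + (497844/82060 + 1009103/(3952 - 14859)))*(-2886777) = (4977886 + (497844*(1/82060) + 1009103/(-10907)))*(-2886777) = (4977886 + (124461/20515 + 1009103*(-1/10907)))*(-2886777) = (4977886 + (124461/20515 - 1009103/10907))*(-2886777) = (4977886 - 19344251918/223757105)*(-2886777) = (1113818016128112/223757105)*(-2886777) = -3215344231144262775024/223757105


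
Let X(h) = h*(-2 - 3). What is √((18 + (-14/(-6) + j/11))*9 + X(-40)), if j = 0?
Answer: √383 ≈ 19.570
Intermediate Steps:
X(h) = -5*h (X(h) = h*(-5) = -5*h)
√((18 + (-14/(-6) + j/11))*9 + X(-40)) = √((18 + (-14/(-6) + 0/11))*9 - 5*(-40)) = √((18 + (-14*(-⅙) + 0*(1/11)))*9 + 200) = √((18 + (7/3 + 0))*9 + 200) = √((18 + 7/3)*9 + 200) = √((61/3)*9 + 200) = √(183 + 200) = √383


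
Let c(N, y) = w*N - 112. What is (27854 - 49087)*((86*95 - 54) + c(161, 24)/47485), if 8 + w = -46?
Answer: -8182761946782/47485 ≈ -1.7232e+8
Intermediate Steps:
w = -54 (w = -8 - 46 = -54)
c(N, y) = -112 - 54*N (c(N, y) = -54*N - 112 = -112 - 54*N)
(27854 - 49087)*((86*95 - 54) + c(161, 24)/47485) = (27854 - 49087)*((86*95 - 54) + (-112 - 54*161)/47485) = -21233*((8170 - 54) + (-112 - 8694)*(1/47485)) = -21233*(8116 - 8806*1/47485) = -21233*(8116 - 8806/47485) = -21233*385379454/47485 = -8182761946782/47485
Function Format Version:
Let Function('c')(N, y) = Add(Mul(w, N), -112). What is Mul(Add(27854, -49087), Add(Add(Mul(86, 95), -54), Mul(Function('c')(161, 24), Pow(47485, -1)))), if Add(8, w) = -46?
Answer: Rational(-8182761946782, 47485) ≈ -1.7232e+8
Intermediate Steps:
w = -54 (w = Add(-8, -46) = -54)
Function('c')(N, y) = Add(-112, Mul(-54, N)) (Function('c')(N, y) = Add(Mul(-54, N), -112) = Add(-112, Mul(-54, N)))
Mul(Add(27854, -49087), Add(Add(Mul(86, 95), -54), Mul(Function('c')(161, 24), Pow(47485, -1)))) = Mul(Add(27854, -49087), Add(Add(Mul(86, 95), -54), Mul(Add(-112, Mul(-54, 161)), Pow(47485, -1)))) = Mul(-21233, Add(Add(8170, -54), Mul(Add(-112, -8694), Rational(1, 47485)))) = Mul(-21233, Add(8116, Mul(-8806, Rational(1, 47485)))) = Mul(-21233, Add(8116, Rational(-8806, 47485))) = Mul(-21233, Rational(385379454, 47485)) = Rational(-8182761946782, 47485)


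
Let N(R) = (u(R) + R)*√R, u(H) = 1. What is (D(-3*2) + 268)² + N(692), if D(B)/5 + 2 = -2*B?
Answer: 101124 + 1386*√173 ≈ 1.1935e+5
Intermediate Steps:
D(B) = -10 - 10*B (D(B) = -10 + 5*(-2*B) = -10 - 10*B)
N(R) = √R*(1 + R) (N(R) = (1 + R)*√R = √R*(1 + R))
(D(-3*2) + 268)² + N(692) = ((-10 - (-30)*2) + 268)² + √692*(1 + 692) = ((-10 - 10*(-6)) + 268)² + (2*√173)*693 = ((-10 + 60) + 268)² + 1386*√173 = (50 + 268)² + 1386*√173 = 318² + 1386*√173 = 101124 + 1386*√173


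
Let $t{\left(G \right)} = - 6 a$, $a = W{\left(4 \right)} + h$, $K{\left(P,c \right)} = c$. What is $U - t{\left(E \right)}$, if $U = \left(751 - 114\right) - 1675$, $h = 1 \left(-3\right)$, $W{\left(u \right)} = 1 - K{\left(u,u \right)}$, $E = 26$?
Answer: $-1074$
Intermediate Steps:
$W{\left(u \right)} = 1 - u$
$h = -3$
$U = -1038$ ($U = 637 - 1675 = -1038$)
$a = -6$ ($a = \left(1 - 4\right) - 3 = -3 - 3 = -6$)
$t{\left(G \right)} = 36$ ($t{\left(G \right)} = \left(-6\right) \left(-6\right) = 36$)
$U - t{\left(E \right)} = -1038 - 36 = -1074$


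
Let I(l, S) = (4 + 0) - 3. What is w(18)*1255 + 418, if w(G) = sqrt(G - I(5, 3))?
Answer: 418 + 1255*sqrt(17) ≈ 5592.5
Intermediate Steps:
I(l, S) = 1 (I(l, S) = 4 - 3 = 1)
w(G) = sqrt(-1 + G) (w(G) = sqrt(G - 1*1) = sqrt(G - 1) = sqrt(-1 + G))
w(18)*1255 + 418 = sqrt(-1 + 18)*1255 + 418 = sqrt(17)*1255 + 418 = 1255*sqrt(17) + 418 = 418 + 1255*sqrt(17)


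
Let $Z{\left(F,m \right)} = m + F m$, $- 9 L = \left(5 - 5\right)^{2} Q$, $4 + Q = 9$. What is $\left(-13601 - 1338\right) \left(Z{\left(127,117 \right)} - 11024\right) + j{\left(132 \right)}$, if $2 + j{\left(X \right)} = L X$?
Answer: $-59038930$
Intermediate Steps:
$Q = 5$ ($Q = -4 + 9 = 5$)
$L = 0$ ($L = - \frac{\left(5 - 5\right)^{2} \cdot 5}{9} = - \frac{0^{2} \cdot 5}{9} = - \frac{0 \cdot 5}{9} = \left(- \frac{1}{9}\right) 0 = 0$)
$j{\left(X \right)} = -2$ ($j{\left(X \right)} = -2 + 0 X = -2 + 0 = -2$)
$\left(-13601 - 1338\right) \left(Z{\left(127,117 \right)} - 11024\right) + j{\left(132 \right)} = \left(-13601 - 1338\right) \left(117 \left(1 + 127\right) - 11024\right) - 2 = - 14939 \left(117 \cdot 128 - 11024\right) - 2 = - 14939 \left(14976 - 11024\right) - 2 = \left(-14939\right) 3952 - 2 = -59038928 - 2 = -59038930$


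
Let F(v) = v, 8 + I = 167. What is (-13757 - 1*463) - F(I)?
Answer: -14379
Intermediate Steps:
I = 159 (I = -8 + 167 = 159)
(-13757 - 1*463) - F(I) = (-13757 - 1*463) - 1*159 = (-13757 - 463) - 159 = -14220 - 159 = -14379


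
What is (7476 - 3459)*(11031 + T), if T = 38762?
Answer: 200018481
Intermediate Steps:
(7476 - 3459)*(11031 + T) = (7476 - 3459)*(11031 + 38762) = 4017*49793 = 200018481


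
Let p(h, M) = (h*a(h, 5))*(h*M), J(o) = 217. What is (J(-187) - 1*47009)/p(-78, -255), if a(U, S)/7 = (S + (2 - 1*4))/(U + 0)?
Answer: -23396/208845 ≈ -0.11203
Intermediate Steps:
a(U, S) = 7*(-2 + S)/U (a(U, S) = 7*((S + (2 - 1*4))/(U + 0)) = 7*((S + (2 - 4))/U) = 7*((S - 2)/U) = 7*((-2 + S)/U) = 7*(-2 + S)/U)
p(h, M) = 21*M*h (p(h, M) = (h*(7*(-2 + 5)/h))*(h*M) = (h*(7*3/h))*(M*h) = (h*(21/h))*(M*h) = 21*(M*h) = 21*M*h)
(J(-187) - 1*47009)/p(-78, -255) = (217 - 1*47009)/((21*(-255)*(-78))) = (217 - 47009)/417690 = -46792*1/417690 = -23396/208845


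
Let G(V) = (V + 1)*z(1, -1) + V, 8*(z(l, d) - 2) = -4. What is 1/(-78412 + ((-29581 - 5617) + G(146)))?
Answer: -2/226487 ≈ -8.8305e-6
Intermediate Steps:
z(l, d) = 3/2 (z(l, d) = 2 + (⅛)*(-4) = 2 - ½ = 3/2)
G(V) = 3/2 + 5*V/2 (G(V) = (V + 1)*(3/2) + V = (1 + V)*(3/2) + V = (3/2 + 3*V/2) + V = 3/2 + 5*V/2)
1/(-78412 + ((-29581 - 5617) + G(146))) = 1/(-78412 + ((-29581 - 5617) + (3/2 + (5/2)*146))) = 1/(-78412 + (-35198 + (3/2 + 365))) = 1/(-78412 + (-35198 + 733/2)) = 1/(-78412 - 69663/2) = 1/(-226487/2) = -2/226487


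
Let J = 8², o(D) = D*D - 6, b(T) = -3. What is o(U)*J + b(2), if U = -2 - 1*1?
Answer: 189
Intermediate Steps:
U = -3 (U = -2 - 1 = -3)
o(D) = -6 + D² (o(D) = D² - 6 = -6 + D²)
J = 64
o(U)*J + b(2) = (-6 + (-3)²)*64 - 3 = (-6 + 9)*64 - 3 = 3*64 - 3 = 192 - 3 = 189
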